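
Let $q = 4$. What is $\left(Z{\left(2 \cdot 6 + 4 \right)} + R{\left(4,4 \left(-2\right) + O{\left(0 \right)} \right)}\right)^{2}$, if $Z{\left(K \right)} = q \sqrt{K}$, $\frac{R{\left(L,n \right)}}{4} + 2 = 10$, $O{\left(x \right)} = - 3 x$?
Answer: $2304$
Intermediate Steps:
$R{\left(L,n \right)} = 32$ ($R{\left(L,n \right)} = -8 + 4 \cdot 10 = -8 + 40 = 32$)
$Z{\left(K \right)} = 4 \sqrt{K}$
$\left(Z{\left(2 \cdot 6 + 4 \right)} + R{\left(4,4 \left(-2\right) + O{\left(0 \right)} \right)}\right)^{2} = \left(4 \sqrt{2 \cdot 6 + 4} + 32\right)^{2} = \left(4 \sqrt{12 + 4} + 32\right)^{2} = \left(4 \sqrt{16} + 32\right)^{2} = \left(4 \cdot 4 + 32\right)^{2} = \left(16 + 32\right)^{2} = 48^{2} = 2304$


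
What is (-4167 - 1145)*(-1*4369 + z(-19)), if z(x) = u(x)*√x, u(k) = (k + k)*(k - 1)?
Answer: 23208128 - 4037120*I*√19 ≈ 2.3208e+7 - 1.7597e+7*I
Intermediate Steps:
u(k) = 2*k*(-1 + k) (u(k) = (2*k)*(-1 + k) = 2*k*(-1 + k))
z(x) = 2*x^(3/2)*(-1 + x) (z(x) = (2*x*(-1 + x))*√x = 2*x^(3/2)*(-1 + x))
(-4167 - 1145)*(-1*4369 + z(-19)) = (-4167 - 1145)*(-1*4369 + 2*(-19)^(3/2)*(-1 - 19)) = -5312*(-4369 + 2*(-19*I*√19)*(-20)) = -5312*(-4369 + 760*I*√19) = 23208128 - 4037120*I*√19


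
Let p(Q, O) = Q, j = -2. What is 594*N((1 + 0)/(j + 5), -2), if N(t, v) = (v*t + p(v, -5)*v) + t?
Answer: 2178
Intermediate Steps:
N(t, v) = t + v² + t*v (N(t, v) = (v*t + v*v) + t = (t*v + v²) + t = (v² + t*v) + t = t + v² + t*v)
594*N((1 + 0)/(j + 5), -2) = 594*((1 + 0)/(-2 + 5) + (-2)² + ((1 + 0)/(-2 + 5))*(-2)) = 594*(1/3 + 4 + (1/3)*(-2)) = 594*(1*(⅓) + 4 + (1*(⅓))*(-2)) = 594*(⅓ + 4 + (⅓)*(-2)) = 594*(⅓ + 4 - ⅔) = 594*(11/3) = 2178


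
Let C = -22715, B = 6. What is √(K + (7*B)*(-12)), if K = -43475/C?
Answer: I*√10362478511/4543 ≈ 22.407*I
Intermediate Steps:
K = 8695/4543 (K = -43475/(-22715) = -43475*(-1/22715) = 8695/4543 ≈ 1.9139)
√(K + (7*B)*(-12)) = √(8695/4543 + (7*6)*(-12)) = √(8695/4543 + 42*(-12)) = √(8695/4543 - 504) = √(-2280977/4543) = I*√10362478511/4543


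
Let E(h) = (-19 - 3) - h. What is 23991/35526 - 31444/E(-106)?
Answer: -13274575/35526 ≈ -373.66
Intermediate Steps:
E(h) = -22 - h
23991/35526 - 31444/E(-106) = 23991/35526 - 31444/(-22 - 1*(-106)) = 23991*(1/35526) - 31444/(-22 + 106) = 7997/11842 - 31444/84 = 7997/11842 - 31444*1/84 = 7997/11842 - 1123/3 = -13274575/35526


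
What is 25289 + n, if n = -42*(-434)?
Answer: 43517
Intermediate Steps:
n = 18228
25289 + n = 25289 + 18228 = 43517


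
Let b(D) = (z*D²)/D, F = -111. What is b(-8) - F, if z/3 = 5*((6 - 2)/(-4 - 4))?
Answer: 171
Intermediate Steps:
z = -15/2 (z = 3*(5*((6 - 2)/(-4 - 4))) = 3*(5*(4/(-8))) = 3*(5*(4*(-⅛))) = 3*(5*(-½)) = 3*(-5/2) = -15/2 ≈ -7.5000)
b(D) = -15*D/2 (b(D) = (-15*D²/2)/D = -15*D/2)
b(-8) - F = -15/2*(-8) - 1*(-111) = 60 + 111 = 171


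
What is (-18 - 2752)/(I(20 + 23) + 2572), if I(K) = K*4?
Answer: -1385/1372 ≈ -1.0095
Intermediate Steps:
I(K) = 4*K
(-18 - 2752)/(I(20 + 23) + 2572) = (-18 - 2752)/(4*(20 + 23) + 2572) = -2770/(4*43 + 2572) = -2770/(172 + 2572) = -2770/2744 = -2770*1/2744 = -1385/1372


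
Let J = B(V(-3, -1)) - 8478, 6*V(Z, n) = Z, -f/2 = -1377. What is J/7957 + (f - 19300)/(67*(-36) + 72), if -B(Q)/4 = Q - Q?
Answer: 55909001/9309690 ≈ 6.0055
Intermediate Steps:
f = 2754 (f = -2*(-1377) = 2754)
V(Z, n) = Z/6
B(Q) = 0 (B(Q) = -4*(Q - Q) = -4*0 = 0)
J = -8478 (J = 0 - 8478 = -8478)
J/7957 + (f - 19300)/(67*(-36) + 72) = -8478/7957 + (2754 - 19300)/(67*(-36) + 72) = -8478*1/7957 - 16546/(-2412 + 72) = -8478/7957 - 16546/(-2340) = -8478/7957 - 16546*(-1/2340) = -8478/7957 + 8273/1170 = 55909001/9309690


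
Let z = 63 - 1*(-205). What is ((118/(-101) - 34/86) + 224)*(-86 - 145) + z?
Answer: -221991547/4343 ≈ -51115.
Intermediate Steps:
z = 268 (z = 63 + 205 = 268)
((118/(-101) - 34/86) + 224)*(-86 - 145) + z = ((118/(-101) - 34/86) + 224)*(-86 - 145) + 268 = ((118*(-1/101) - 34*1/86) + 224)*(-231) + 268 = ((-118/101 - 17/43) + 224)*(-231) + 268 = (-6791/4343 + 224)*(-231) + 268 = (966041/4343)*(-231) + 268 = -223155471/4343 + 268 = -221991547/4343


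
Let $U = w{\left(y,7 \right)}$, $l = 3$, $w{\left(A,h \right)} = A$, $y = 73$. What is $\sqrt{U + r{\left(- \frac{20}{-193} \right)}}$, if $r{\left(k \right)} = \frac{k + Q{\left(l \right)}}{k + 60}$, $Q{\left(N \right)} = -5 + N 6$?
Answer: $\frac{\sqrt{24630541}}{580} \approx 8.5567$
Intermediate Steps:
$Q{\left(N \right)} = -5 + 6 N$
$r{\left(k \right)} = \frac{13 + k}{60 + k}$ ($r{\left(k \right)} = \frac{k + \left(-5 + 6 \cdot 3\right)}{k + 60} = \frac{k + \left(-5 + 18\right)}{60 + k} = \frac{k + 13}{60 + k} = \frac{13 + k}{60 + k}$)
$U = 73$
$\sqrt{U + r{\left(- \frac{20}{-193} \right)}} = \sqrt{73 + \frac{13 - \frac{20}{-193}}{60 - \frac{20}{-193}}} = \sqrt{73 + \frac{13 - - \frac{20}{193}}{60 - - \frac{20}{193}}} = \sqrt{73 + \frac{13 + \frac{20}{193}}{60 + \frac{20}{193}}} = \sqrt{73 + \frac{1}{\frac{11600}{193}} \cdot \frac{2529}{193}} = \sqrt{73 + \frac{193}{11600} \cdot \frac{2529}{193}} = \sqrt{73 + \frac{2529}{11600}} = \sqrt{\frac{849329}{11600}} = \frac{\sqrt{24630541}}{580}$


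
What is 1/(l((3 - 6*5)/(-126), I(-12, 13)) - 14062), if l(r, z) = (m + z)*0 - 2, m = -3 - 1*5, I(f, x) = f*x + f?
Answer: -1/14064 ≈ -7.1104e-5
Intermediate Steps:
I(f, x) = f + f*x
m = -8 (m = -3 - 5 = -8)
l(r, z) = -2 (l(r, z) = (-8 + z)*0 - 2 = 0 - 2 = -2)
1/(l((3 - 6*5)/(-126), I(-12, 13)) - 14062) = 1/(-2 - 14062) = 1/(-14064) = -1/14064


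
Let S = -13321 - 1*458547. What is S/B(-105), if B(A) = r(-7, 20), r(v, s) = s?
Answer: -117967/5 ≈ -23593.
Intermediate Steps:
B(A) = 20
S = -471868 (S = -13321 - 458547 = -471868)
S/B(-105) = -471868/20 = -471868*1/20 = -117967/5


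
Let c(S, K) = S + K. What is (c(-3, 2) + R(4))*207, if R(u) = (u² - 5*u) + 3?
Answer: -414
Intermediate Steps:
c(S, K) = K + S
R(u) = 3 + u² - 5*u
(c(-3, 2) + R(4))*207 = ((2 - 3) + (3 + 4² - 5*4))*207 = (-1 + (3 + 16 - 20))*207 = (-1 - 1)*207 = -2*207 = -414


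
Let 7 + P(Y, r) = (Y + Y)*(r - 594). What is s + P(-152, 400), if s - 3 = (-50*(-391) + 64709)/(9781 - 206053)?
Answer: 11574468125/196272 ≈ 58972.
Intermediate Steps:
P(Y, r) = -7 + 2*Y*(-594 + r) (P(Y, r) = -7 + (Y + Y)*(r - 594) = -7 + (2*Y)*(-594 + r) = -7 + 2*Y*(-594 + r))
s = 504557/196272 (s = 3 + (-50*(-391) + 64709)/(9781 - 206053) = 3 + (19550 + 64709)/(-196272) = 3 + 84259*(-1/196272) = 3 - 84259/196272 = 504557/196272 ≈ 2.5707)
s + P(-152, 400) = 504557/196272 + (-7 - 1188*(-152) + 2*(-152)*400) = 504557/196272 + (-7 + 180576 - 121600) = 504557/196272 + 58969 = 11574468125/196272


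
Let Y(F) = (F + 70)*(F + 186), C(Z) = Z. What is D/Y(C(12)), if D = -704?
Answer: -16/369 ≈ -0.043360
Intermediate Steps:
Y(F) = (70 + F)*(186 + F)
D/Y(C(12)) = -704/(13020 + 12² + 256*12) = -704/(13020 + 144 + 3072) = -704/16236 = -704*1/16236 = -16/369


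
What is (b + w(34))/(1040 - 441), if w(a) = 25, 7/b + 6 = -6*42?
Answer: 6443/154542 ≈ 0.041691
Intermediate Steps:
b = -7/258 (b = 7/(-6 - 6*42) = 7/(-6 - 252) = 7/(-258) = 7*(-1/258) = -7/258 ≈ -0.027132)
(b + w(34))/(1040 - 441) = (-7/258 + 25)/(1040 - 441) = (6443/258)/599 = (6443/258)*(1/599) = 6443/154542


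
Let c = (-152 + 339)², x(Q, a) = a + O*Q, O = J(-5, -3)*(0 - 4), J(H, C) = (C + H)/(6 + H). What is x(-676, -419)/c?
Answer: -22051/34969 ≈ -0.63059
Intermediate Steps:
J(H, C) = (C + H)/(6 + H)
O = 32 (O = ((-3 - 5)/(6 - 5))*(0 - 4) = (-8/1)*(-4) = (1*(-8))*(-4) = -8*(-4) = 32)
x(Q, a) = a + 32*Q
c = 34969 (c = 187² = 34969)
x(-676, -419)/c = (-419 + 32*(-676))/34969 = (-419 - 21632)*(1/34969) = -22051*1/34969 = -22051/34969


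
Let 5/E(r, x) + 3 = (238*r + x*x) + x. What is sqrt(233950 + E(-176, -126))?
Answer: sqrt(159870172429245)/26141 ≈ 483.68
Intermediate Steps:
E(r, x) = 5/(-3 + x + x**2 + 238*r) (E(r, x) = 5/(-3 + ((238*r + x*x) + x)) = 5/(-3 + ((238*r + x**2) + x)) = 5/(-3 + ((x**2 + 238*r) + x)) = 5/(-3 + (x + x**2 + 238*r)) = 5/(-3 + x + x**2 + 238*r))
sqrt(233950 + E(-176, -126)) = sqrt(233950 + 5/(-3 - 126 + (-126)**2 + 238*(-176))) = sqrt(233950 + 5/(-3 - 126 + 15876 - 41888)) = sqrt(233950 + 5/(-26141)) = sqrt(233950 + 5*(-1/26141)) = sqrt(233950 - 5/26141) = sqrt(6115686945/26141) = sqrt(159870172429245)/26141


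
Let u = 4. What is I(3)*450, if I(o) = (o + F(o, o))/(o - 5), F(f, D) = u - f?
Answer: -900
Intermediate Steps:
F(f, D) = 4 - f
I(o) = 4/(-5 + o) (I(o) = (o + (4 - o))/(o - 5) = 4/(-5 + o))
I(3)*450 = (4/(-5 + 3))*450 = (4/(-2))*450 = (4*(-½))*450 = -2*450 = -900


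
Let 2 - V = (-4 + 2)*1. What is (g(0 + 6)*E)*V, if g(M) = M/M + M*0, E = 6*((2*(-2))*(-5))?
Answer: 480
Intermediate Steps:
E = 120 (E = 6*(-4*(-5)) = 6*20 = 120)
g(M) = 1 (g(M) = 1 + 0 = 1)
V = 4 (V = 2 - (-4 + 2) = 2 - (-2) = 2 - 1*(-2) = 2 + 2 = 4)
(g(0 + 6)*E)*V = (1*120)*4 = 120*4 = 480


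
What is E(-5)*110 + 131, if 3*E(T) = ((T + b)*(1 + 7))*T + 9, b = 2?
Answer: 4861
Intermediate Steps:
E(T) = 3 + T*(16 + 8*T)/3 (E(T) = (((T + 2)*(1 + 7))*T + 9)/3 = (((2 + T)*8)*T + 9)/3 = ((16 + 8*T)*T + 9)/3 = (T*(16 + 8*T) + 9)/3 = (9 + T*(16 + 8*T))/3 = 3 + T*(16 + 8*T)/3)
E(-5)*110 + 131 = (3 + (8/3)*(-5)**2 + (16/3)*(-5))*110 + 131 = (3 + (8/3)*25 - 80/3)*110 + 131 = (3 + 200/3 - 80/3)*110 + 131 = 43*110 + 131 = 4730 + 131 = 4861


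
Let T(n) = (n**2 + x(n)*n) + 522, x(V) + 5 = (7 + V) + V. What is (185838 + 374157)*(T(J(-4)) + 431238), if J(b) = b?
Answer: 241805841000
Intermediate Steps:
x(V) = 2 + 2*V (x(V) = -5 + ((7 + V) + V) = -5 + (7 + 2*V) = 2 + 2*V)
T(n) = 522 + n**2 + n*(2 + 2*n) (T(n) = (n**2 + (2 + 2*n)*n) + 522 = (n**2 + n*(2 + 2*n)) + 522 = 522 + n**2 + n*(2 + 2*n))
(185838 + 374157)*(T(J(-4)) + 431238) = (185838 + 374157)*((522 + 2*(-4) + 3*(-4)**2) + 431238) = 559995*((522 - 8 + 3*16) + 431238) = 559995*((522 - 8 + 48) + 431238) = 559995*(562 + 431238) = 559995*431800 = 241805841000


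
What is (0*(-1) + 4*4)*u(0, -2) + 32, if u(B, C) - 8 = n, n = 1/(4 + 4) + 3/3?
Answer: 178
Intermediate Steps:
n = 9/8 (n = 1/8 + 3*(⅓) = 1*(⅛) + 1 = ⅛ + 1 = 9/8 ≈ 1.1250)
u(B, C) = 73/8 (u(B, C) = 8 + 9/8 = 73/8)
(0*(-1) + 4*4)*u(0, -2) + 32 = (0*(-1) + 4*4)*(73/8) + 32 = (0 + 16)*(73/8) + 32 = 16*(73/8) + 32 = 146 + 32 = 178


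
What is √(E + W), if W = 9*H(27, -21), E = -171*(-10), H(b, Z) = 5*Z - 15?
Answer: 3*√70 ≈ 25.100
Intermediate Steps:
H(b, Z) = -15 + 5*Z
E = 1710
W = -1080 (W = 9*(-15 + 5*(-21)) = 9*(-15 - 105) = 9*(-120) = -1080)
√(E + W) = √(1710 - 1080) = √630 = 3*√70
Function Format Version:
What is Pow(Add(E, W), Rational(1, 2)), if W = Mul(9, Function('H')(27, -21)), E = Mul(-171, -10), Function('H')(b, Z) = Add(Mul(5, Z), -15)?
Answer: Mul(3, Pow(70, Rational(1, 2))) ≈ 25.100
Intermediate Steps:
Function('H')(b, Z) = Add(-15, Mul(5, Z))
E = 1710
W = -1080 (W = Mul(9, Add(-15, Mul(5, -21))) = Mul(9, Add(-15, -105)) = Mul(9, -120) = -1080)
Pow(Add(E, W), Rational(1, 2)) = Pow(Add(1710, -1080), Rational(1, 2)) = Pow(630, Rational(1, 2)) = Mul(3, Pow(70, Rational(1, 2)))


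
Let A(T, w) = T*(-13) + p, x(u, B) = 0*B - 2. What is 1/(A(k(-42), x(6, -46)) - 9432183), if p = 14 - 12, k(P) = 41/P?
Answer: -42/396151069 ≈ -1.0602e-7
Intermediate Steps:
x(u, B) = -2 (x(u, B) = 0 - 2 = -2)
p = 2
A(T, w) = 2 - 13*T (A(T, w) = T*(-13) + 2 = -13*T + 2 = 2 - 13*T)
1/(A(k(-42), x(6, -46)) - 9432183) = 1/((2 - 533/(-42)) - 9432183) = 1/((2 - 533*(-1)/42) - 9432183) = 1/((2 - 13*(-41/42)) - 9432183) = 1/((2 + 533/42) - 9432183) = 1/(617/42 - 9432183) = 1/(-396151069/42) = -42/396151069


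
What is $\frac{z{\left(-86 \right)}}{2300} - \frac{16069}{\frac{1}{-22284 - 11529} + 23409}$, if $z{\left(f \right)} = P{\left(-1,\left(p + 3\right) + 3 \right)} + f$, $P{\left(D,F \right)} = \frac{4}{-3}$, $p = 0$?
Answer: $- \frac{989108510123}{1365386690100} \approx -0.72442$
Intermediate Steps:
$P{\left(D,F \right)} = - \frac{4}{3}$ ($P{\left(D,F \right)} = 4 \left(- \frac{1}{3}\right) = - \frac{4}{3}$)
$z{\left(f \right)} = - \frac{4}{3} + f$
$\frac{z{\left(-86 \right)}}{2300} - \frac{16069}{\frac{1}{-22284 - 11529} + 23409} = \frac{- \frac{4}{3} - 86}{2300} - \frac{16069}{\frac{1}{-22284 - 11529} + 23409} = \left(- \frac{262}{3}\right) \frac{1}{2300} - \frac{16069}{\frac{1}{-33813} + 23409} = - \frac{131}{3450} - \frac{16069}{- \frac{1}{33813} + 23409} = - \frac{131}{3450} - \frac{16069}{\frac{791528516}{33813}} = - \frac{131}{3450} - \frac{543341097}{791528516} = - \frac{989108510123}{1365386690100}$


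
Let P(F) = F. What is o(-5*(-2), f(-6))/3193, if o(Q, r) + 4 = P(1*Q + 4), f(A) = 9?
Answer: 10/3193 ≈ 0.0031319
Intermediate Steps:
o(Q, r) = Q (o(Q, r) = -4 + (1*Q + 4) = -4 + (Q + 4) = -4 + (4 + Q) = Q)
o(-5*(-2), f(-6))/3193 = -5*(-2)/3193 = 10*(1/3193) = 10/3193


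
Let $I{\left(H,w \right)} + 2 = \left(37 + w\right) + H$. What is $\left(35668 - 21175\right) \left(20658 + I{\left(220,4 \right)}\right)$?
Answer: $303150081$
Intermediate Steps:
$I{\left(H,w \right)} = 35 + H + w$ ($I{\left(H,w \right)} = -2 + \left(\left(37 + w\right) + H\right) = -2 + \left(37 + H + w\right) = 35 + H + w$)
$\left(35668 - 21175\right) \left(20658 + I{\left(220,4 \right)}\right) = \left(35668 - 21175\right) \left(20658 + \left(35 + 220 + 4\right)\right) = \left(35668 - 21175\right) \left(20658 + 259\right) = 14493 \cdot 20917 = 303150081$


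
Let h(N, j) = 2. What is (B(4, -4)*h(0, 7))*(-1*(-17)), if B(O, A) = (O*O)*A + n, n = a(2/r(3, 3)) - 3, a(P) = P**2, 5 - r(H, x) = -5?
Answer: -56916/25 ≈ -2276.6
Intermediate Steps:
r(H, x) = 10 (r(H, x) = 5 - 1*(-5) = 5 + 5 = 10)
n = -74/25 (n = (2/10)**2 - 3 = (2*(1/10))**2 - 3 = (1/5)**2 - 3 = 1/25 - 3 = -74/25 ≈ -2.9600)
B(O, A) = -74/25 + A*O**2 (B(O, A) = (O*O)*A - 74/25 = O**2*A - 74/25 = A*O**2 - 74/25 = -74/25 + A*O**2)
(B(4, -4)*h(0, 7))*(-1*(-17)) = ((-74/25 - 4*4**2)*2)*(-1*(-17)) = ((-74/25 - 4*16)*2)*17 = ((-74/25 - 64)*2)*17 = -1674/25*2*17 = -3348/25*17 = -56916/25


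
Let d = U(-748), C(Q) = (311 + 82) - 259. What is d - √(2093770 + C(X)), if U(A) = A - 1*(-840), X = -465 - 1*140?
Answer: 92 - 12*√14541 ≈ -1355.0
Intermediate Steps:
X = -605 (X = -465 - 140 = -605)
U(A) = 840 + A (U(A) = A + 840 = 840 + A)
C(Q) = 134 (C(Q) = 393 - 259 = 134)
d = 92 (d = 840 - 748 = 92)
d - √(2093770 + C(X)) = 92 - √(2093770 + 134) = 92 - √2093904 = 92 - 12*√14541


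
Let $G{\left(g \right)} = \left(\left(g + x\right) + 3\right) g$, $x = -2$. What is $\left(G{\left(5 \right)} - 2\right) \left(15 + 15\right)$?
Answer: $840$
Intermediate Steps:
$G{\left(g \right)} = g \left(1 + g\right)$ ($G{\left(g \right)} = \left(\left(g - 2\right) + 3\right) g = \left(\left(-2 + g\right) + 3\right) g = \left(1 + g\right) g = g \left(1 + g\right)$)
$\left(G{\left(5 \right)} - 2\right) \left(15 + 15\right) = \left(5 \left(1 + 5\right) - 2\right) \left(15 + 15\right) = \left(5 \cdot 6 - 2\right) 30 = \left(30 - 2\right) 30 = 28 \cdot 30 = 840$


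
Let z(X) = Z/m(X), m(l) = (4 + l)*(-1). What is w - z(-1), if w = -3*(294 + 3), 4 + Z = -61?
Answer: -2738/3 ≈ -912.67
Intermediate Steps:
m(l) = -4 - l
Z = -65 (Z = -4 - 61 = -65)
z(X) = -65/(-4 - X)
w = -891 (w = -3*297 = -891)
w - z(-1) = -891 - 65/(4 - 1) = -891 - 65/3 = -2738/3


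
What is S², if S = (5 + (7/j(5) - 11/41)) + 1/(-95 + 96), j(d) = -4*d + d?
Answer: 10484644/378225 ≈ 27.721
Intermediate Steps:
j(d) = -3*d
S = 3238/615 (S = (5 + (7/((-3*5)) - 11/41)) + 1/(-95 + 96) = (5 + (7/(-15) - 11*1/41)) + 1/1 = (5 + (7*(-1/15) - 11/41)) + 1 = (5 + (-7/15 - 11/41)) + 1 = (5 - 452/615) + 1 = 2623/615 + 1 = 3238/615 ≈ 5.2650)
S² = (3238/615)² = 10484644/378225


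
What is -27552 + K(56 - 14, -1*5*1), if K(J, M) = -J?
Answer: -27594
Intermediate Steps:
-27552 + K(56 - 14, -1*5*1) = -27552 - (56 - 14) = -27552 - 1*42 = -27552 - 42 = -27594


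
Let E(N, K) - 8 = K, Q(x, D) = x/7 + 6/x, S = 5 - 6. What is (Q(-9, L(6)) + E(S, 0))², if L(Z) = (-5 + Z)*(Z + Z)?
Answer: 16129/441 ≈ 36.574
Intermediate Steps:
L(Z) = 2*Z*(-5 + Z) (L(Z) = (-5 + Z)*(2*Z) = 2*Z*(-5 + Z))
S = -1
Q(x, D) = 6/x + x/7 (Q(x, D) = x*(⅐) + 6/x = x/7 + 6/x = 6/x + x/7)
E(N, K) = 8 + K
(Q(-9, L(6)) + E(S, 0))² = ((6/(-9) + (⅐)*(-9)) + (8 + 0))² = ((6*(-⅑) - 9/7) + 8)² = ((-⅔ - 9/7) + 8)² = (-41/21 + 8)² = (127/21)² = 16129/441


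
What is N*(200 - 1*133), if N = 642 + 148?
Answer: 52930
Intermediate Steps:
N = 790
N*(200 - 1*133) = 790*(200 - 1*133) = 790*(200 - 133) = 790*67 = 52930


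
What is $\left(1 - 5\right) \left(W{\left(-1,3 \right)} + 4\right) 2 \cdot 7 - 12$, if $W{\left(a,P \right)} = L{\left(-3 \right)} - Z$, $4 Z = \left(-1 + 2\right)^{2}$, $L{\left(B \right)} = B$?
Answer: $-54$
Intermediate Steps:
$Z = \frac{1}{4}$ ($Z = \frac{\left(-1 + 2\right)^{2}}{4} = \frac{1^{2}}{4} = \frac{1}{4} \cdot 1 = \frac{1}{4} \approx 0.25$)
$W{\left(a,P \right)} = - \frac{13}{4}$ ($W{\left(a,P \right)} = -3 - \frac{1}{4} = - \frac{13}{4}$)
$\left(1 - 5\right) \left(W{\left(-1,3 \right)} + 4\right) 2 \cdot 7 - 12 = \left(1 - 5\right) \left(- \frac{13}{4} + 4\right) 2 \cdot 7 - 12 = \left(-4\right) \frac{3}{4} \cdot 14 - 12 = \left(-3\right) 14 - 12 = -42 - 12 = -54$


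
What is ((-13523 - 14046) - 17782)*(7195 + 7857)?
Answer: -682623252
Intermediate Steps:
((-13523 - 14046) - 17782)*(7195 + 7857) = (-27569 - 17782)*15052 = -45351*15052 = -682623252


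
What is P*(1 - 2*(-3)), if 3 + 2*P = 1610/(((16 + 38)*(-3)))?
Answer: -3668/81 ≈ -45.284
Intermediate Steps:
P = -524/81 (P = -3/2 + (1610/(((16 + 38)*(-3))))/2 = -3/2 + (1610/((54*(-3))))/2 = -3/2 + (1610/(-162))/2 = -3/2 + (1610*(-1/162))/2 = -3/2 + (½)*(-805/81) = -3/2 - 805/162 = -524/81 ≈ -6.4691)
P*(1 - 2*(-3)) = -524*(1 - 2*(-3))/81 = -524*(1 + 6)/81 = -524/81*7 = -3668/81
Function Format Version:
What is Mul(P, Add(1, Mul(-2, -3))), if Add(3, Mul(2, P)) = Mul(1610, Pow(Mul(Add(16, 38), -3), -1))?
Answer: Rational(-3668, 81) ≈ -45.284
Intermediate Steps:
P = Rational(-524, 81) (P = Add(Rational(-3, 2), Mul(Rational(1, 2), Mul(1610, Pow(Mul(Add(16, 38), -3), -1)))) = Add(Rational(-3, 2), Mul(Rational(1, 2), Mul(1610, Pow(Mul(54, -3), -1)))) = Add(Rational(-3, 2), Mul(Rational(1, 2), Mul(1610, Pow(-162, -1)))) = Add(Rational(-3, 2), Mul(Rational(1, 2), Mul(1610, Rational(-1, 162)))) = Add(Rational(-3, 2), Mul(Rational(1, 2), Rational(-805, 81))) = Add(Rational(-3, 2), Rational(-805, 162)) = Rational(-524, 81) ≈ -6.4691)
Mul(P, Add(1, Mul(-2, -3))) = Mul(Rational(-524, 81), Add(1, Mul(-2, -3))) = Mul(Rational(-524, 81), Add(1, 6)) = Mul(Rational(-524, 81), 7) = Rational(-3668, 81)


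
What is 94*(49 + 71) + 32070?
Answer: 43350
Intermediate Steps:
94*(49 + 71) + 32070 = 94*120 + 32070 = 11280 + 32070 = 43350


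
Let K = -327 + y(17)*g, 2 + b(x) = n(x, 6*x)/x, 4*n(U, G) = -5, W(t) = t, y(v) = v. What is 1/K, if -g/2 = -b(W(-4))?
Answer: -8/3075 ≈ -0.0026016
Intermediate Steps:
n(U, G) = -5/4 (n(U, G) = (1/4)*(-5) = -5/4)
b(x) = -2 - 5/(4*x)
g = -27/8 (g = -(-2)*(-2 - 5/4/(-4)) = -(-2)*(-2 - 5/4*(-1/4)) = -(-2)*(-2 + 5/16) = -(-2)*(-27)/16 = -2*27/16 = -27/8 ≈ -3.3750)
K = -3075/8 (K = -327 + 17*(-27/8) = -327 - 459/8 = -3075/8 ≈ -384.38)
1/K = 1/(-3075/8) = -8/3075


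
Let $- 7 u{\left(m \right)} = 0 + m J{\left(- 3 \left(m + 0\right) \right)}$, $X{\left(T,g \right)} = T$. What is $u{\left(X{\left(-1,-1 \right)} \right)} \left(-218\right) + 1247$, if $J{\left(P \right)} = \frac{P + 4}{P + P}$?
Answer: $\frac{3632}{3} \approx 1210.7$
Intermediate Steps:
$J{\left(P \right)} = \frac{4 + P}{2 P}$
$u{\left(m \right)} = \frac{2}{21} - \frac{m}{14}$ ($u{\left(m \right)} = - \frac{0 + m \frac{4 - 3 \left(m + 0\right)}{2 \left(- 3 \left(m + 0\right)\right)}}{7} = - \frac{0 + m \frac{4 - 3 m}{2 \left(- 3 m\right)}}{7} = - \frac{0 + m \frac{- \frac{1}{3 m} \left(4 - 3 m\right)}{2}}{7} = - \frac{0 + m \left(- \frac{4 - 3 m}{6 m}\right)}{7} = - \frac{0 + \left(- \frac{2}{3} + \frac{m}{2}\right)}{7} = - \frac{- \frac{2}{3} + \frac{m}{2}}{7} = \frac{2}{21} - \frac{m}{14}$)
$u{\left(X{\left(-1,-1 \right)} \right)} \left(-218\right) + 1247 = \left(\frac{2}{21} - - \frac{1}{14}\right) \left(-218\right) + 1247 = \left(\frac{2}{21} + \frac{1}{14}\right) \left(-218\right) + 1247 = \frac{1}{6} \left(-218\right) + 1247 = - \frac{109}{3} + 1247 = \frac{3632}{3}$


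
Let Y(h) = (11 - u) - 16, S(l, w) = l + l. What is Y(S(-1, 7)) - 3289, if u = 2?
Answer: -3296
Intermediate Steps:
S(l, w) = 2*l
Y(h) = -7 (Y(h) = (11 - 1*2) - 16 = (11 - 2) - 16 = 9 - 16 = -7)
Y(S(-1, 7)) - 3289 = -7 - 3289 = -3296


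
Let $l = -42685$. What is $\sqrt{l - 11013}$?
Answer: $i \sqrt{53698} \approx 231.73 i$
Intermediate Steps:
$\sqrt{l - 11013} = \sqrt{-42685 - 11013} = \sqrt{-53698} = i \sqrt{53698}$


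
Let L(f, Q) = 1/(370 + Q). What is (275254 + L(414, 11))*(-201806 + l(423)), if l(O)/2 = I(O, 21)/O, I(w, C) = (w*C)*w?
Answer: -19300601471000/381 ≈ -5.0658e+10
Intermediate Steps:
I(w, C) = C*w² (I(w, C) = (C*w)*w = C*w²)
l(O) = 42*O (l(O) = 2*((21*O²)/O) = 2*(21*O) = 42*O)
(275254 + L(414, 11))*(-201806 + l(423)) = (275254 + 1/(370 + 11))*(-201806 + 42*423) = (275254 + 1/381)*(-201806 + 17766) = (275254 + 1/381)*(-184040) = (104871775/381)*(-184040) = -19300601471000/381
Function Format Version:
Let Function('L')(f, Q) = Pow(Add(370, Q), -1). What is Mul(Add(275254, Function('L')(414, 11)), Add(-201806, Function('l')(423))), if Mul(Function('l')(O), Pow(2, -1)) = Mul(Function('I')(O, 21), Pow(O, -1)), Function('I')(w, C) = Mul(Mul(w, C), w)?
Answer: Rational(-19300601471000, 381) ≈ -5.0658e+10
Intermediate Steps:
Function('I')(w, C) = Mul(C, Pow(w, 2)) (Function('I')(w, C) = Mul(Mul(C, w), w) = Mul(C, Pow(w, 2)))
Function('l')(O) = Mul(42, O) (Function('l')(O) = Mul(2, Mul(Mul(21, Pow(O, 2)), Pow(O, -1))) = Mul(2, Mul(21, O)) = Mul(42, O))
Mul(Add(275254, Function('L')(414, 11)), Add(-201806, Function('l')(423))) = Mul(Add(275254, Pow(Add(370, 11), -1)), Add(-201806, Mul(42, 423))) = Mul(Add(275254, Pow(381, -1)), Add(-201806, 17766)) = Mul(Add(275254, Rational(1, 381)), -184040) = Mul(Rational(104871775, 381), -184040) = Rational(-19300601471000, 381)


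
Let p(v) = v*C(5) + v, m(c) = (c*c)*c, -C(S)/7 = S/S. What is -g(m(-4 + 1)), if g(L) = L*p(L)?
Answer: 4374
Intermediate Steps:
C(S) = -7 (C(S) = -7*S/S = -7*1 = -7)
m(c) = c³ (m(c) = c²*c = c³)
p(v) = -6*v (p(v) = v*(-7) + v = -7*v + v = -6*v)
g(L) = -6*L² (g(L) = L*(-6*L) = -6*L²)
-g(m(-4 + 1)) = -(-6)*((-4 + 1)³)² = -(-6)*((-3)³)² = -(-6)*(-27)² = -(-6)*729 = -1*(-4374) = 4374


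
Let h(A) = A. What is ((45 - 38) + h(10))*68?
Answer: 1156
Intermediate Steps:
((45 - 38) + h(10))*68 = ((45 - 38) + 10)*68 = (7 + 10)*68 = 17*68 = 1156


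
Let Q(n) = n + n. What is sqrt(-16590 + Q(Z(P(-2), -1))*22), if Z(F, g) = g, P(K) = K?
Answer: I*sqrt(16634) ≈ 128.97*I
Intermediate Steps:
Q(n) = 2*n
sqrt(-16590 + Q(Z(P(-2), -1))*22) = sqrt(-16590 + (2*(-1))*22) = sqrt(-16590 - 2*22) = sqrt(-16590 - 44) = sqrt(-16634) = I*sqrt(16634)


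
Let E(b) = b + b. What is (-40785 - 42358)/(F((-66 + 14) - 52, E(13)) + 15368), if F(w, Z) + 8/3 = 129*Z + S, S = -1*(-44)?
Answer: -249429/56290 ≈ -4.4311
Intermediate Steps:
E(b) = 2*b
S = 44
F(w, Z) = 124/3 + 129*Z (F(w, Z) = -8/3 + (129*Z + 44) = -8/3 + (44 + 129*Z) = 124/3 + 129*Z)
(-40785 - 42358)/(F((-66 + 14) - 52, E(13)) + 15368) = (-40785 - 42358)/((124/3 + 129*(2*13)) + 15368) = -83143/((124/3 + 129*26) + 15368) = -83143/((124/3 + 3354) + 15368) = -83143/(10186/3 + 15368) = -83143/56290/3 = -83143*3/56290 = -249429/56290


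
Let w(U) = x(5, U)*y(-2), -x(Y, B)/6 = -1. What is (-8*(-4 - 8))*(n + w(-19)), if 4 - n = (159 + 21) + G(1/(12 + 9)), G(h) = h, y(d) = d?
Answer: -126368/7 ≈ -18053.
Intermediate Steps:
x(Y, B) = 6 (x(Y, B) = -6*(-1) = 6)
w(U) = -12 (w(U) = 6*(-2) = -12)
n = -3697/21 (n = 4 - ((159 + 21) + 1/(12 + 9)) = 4 - (180 + 1/21) = 4 - 1*3781/21 = 4 - 3781/21 = -3697/21 ≈ -176.05)
(-8*(-4 - 8))*(n + w(-19)) = (-8*(-4 - 8))*(-3697/21 - 12) = -8*(-12)*(-3949/21) = 96*(-3949/21) = -126368/7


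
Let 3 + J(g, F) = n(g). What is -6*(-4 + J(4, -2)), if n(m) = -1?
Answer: 48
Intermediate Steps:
J(g, F) = -4 (J(g, F) = -3 - 1 = -4)
-6*(-4 + J(4, -2)) = -6*(-4 - 4) = -6*(-8) = 48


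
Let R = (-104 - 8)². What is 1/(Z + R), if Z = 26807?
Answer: 1/39351 ≈ 2.5412e-5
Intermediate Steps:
R = 12544 (R = (-112)² = 12544)
1/(Z + R) = 1/(26807 + 12544) = 1/39351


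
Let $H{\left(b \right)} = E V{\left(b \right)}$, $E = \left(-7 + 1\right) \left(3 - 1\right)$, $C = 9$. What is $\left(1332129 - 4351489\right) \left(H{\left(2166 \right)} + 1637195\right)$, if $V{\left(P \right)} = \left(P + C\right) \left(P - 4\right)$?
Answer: $165433768856800$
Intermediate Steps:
$V{\left(P \right)} = \left(-4 + P\right) \left(9 + P\right)$ ($V{\left(P \right)} = \left(P + 9\right) \left(P - 4\right) = \left(9 + P\right) \left(-4 + P\right) = \left(-4 + P\right) \left(9 + P\right)$)
$E = -12$ ($E = \left(-6\right) 2 = -12$)
$H{\left(b \right)} = 432 - 60 b - 12 b^{2}$ ($H{\left(b \right)} = - 12 \left(-36 + b^{2} + 5 b\right) = 432 - 60 b - 12 b^{2}$)
$\left(1332129 - 4351489\right) \left(H{\left(2166 \right)} + 1637195\right) = \left(1332129 - 4351489\right) \left(\left(432 - 129960 - 12 \cdot 2166^{2}\right) + 1637195\right) = - 3019360 \left(\left(432 - 129960 - 56298672\right) + 1637195\right) = - 3019360 \left(-56428200 + 1637195\right) = \left(-3019360\right) \left(-54791005\right) = 165433768856800$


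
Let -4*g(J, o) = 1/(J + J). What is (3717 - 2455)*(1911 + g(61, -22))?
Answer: 588449777/244 ≈ 2.4117e+6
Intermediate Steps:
g(J, o) = -1/(8*J) (g(J, o) = -1/(4*(J + J)) = -1/(2*J)/4 = -1/(8*J))
(3717 - 2455)*(1911 + g(61, -22)) = (3717 - 2455)*(1911 - 1/8/61) = 1262*(1911 - 1/8*1/61) = 1262*(1911 - 1/488) = 1262*(932567/488) = 588449777/244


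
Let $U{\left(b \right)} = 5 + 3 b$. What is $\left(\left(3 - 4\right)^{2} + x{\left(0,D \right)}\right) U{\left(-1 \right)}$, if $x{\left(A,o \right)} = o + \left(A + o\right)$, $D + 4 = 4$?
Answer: $2$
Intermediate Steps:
$D = 0$ ($D = -4 + 4 = 0$)
$x{\left(A,o \right)} = A + 2 o$
$\left(\left(3 - 4\right)^{2} + x{\left(0,D \right)}\right) U{\left(-1 \right)} = \left(\left(3 - 4\right)^{2} + \left(0 + 2 \cdot 0\right)\right) \left(5 + 3 \left(-1\right)\right) = \left(\left(-1\right)^{2} + \left(0 + 0\right)\right) \left(5 - 3\right) = \left(1 + 0\right) 2 = 1 \cdot 2 = 2$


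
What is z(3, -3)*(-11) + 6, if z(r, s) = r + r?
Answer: -60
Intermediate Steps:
z(r, s) = 2*r
z(3, -3)*(-11) + 6 = (2*3)*(-11) + 6 = 6*(-11) + 6 = -66 + 6 = -60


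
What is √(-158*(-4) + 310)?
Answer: √942 ≈ 30.692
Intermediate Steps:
√(-158*(-4) + 310) = √(632 + 310) = √942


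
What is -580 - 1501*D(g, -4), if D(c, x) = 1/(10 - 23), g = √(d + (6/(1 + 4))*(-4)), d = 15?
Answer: -6039/13 ≈ -464.54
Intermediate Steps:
g = √255/5 (g = √(15 + (6/(1 + 4))*(-4)) = √(15 + (6/5)*(-4)) = √(15 - 24/5) = √(51/5) = √255/5 ≈ 3.1937)
D(c, x) = -1/13 (D(c, x) = 1/(-13) = -1/13)
-580 - 1501*D(g, -4) = -580 - 1501*(-1/13) = -580 + 1501/13 = -6039/13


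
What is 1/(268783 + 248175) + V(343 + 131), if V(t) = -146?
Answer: -75475867/516958 ≈ -146.00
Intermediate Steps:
1/(268783 + 248175) + V(343 + 131) = 1/(268783 + 248175) - 146 = 1/516958 - 146 = -75475867/516958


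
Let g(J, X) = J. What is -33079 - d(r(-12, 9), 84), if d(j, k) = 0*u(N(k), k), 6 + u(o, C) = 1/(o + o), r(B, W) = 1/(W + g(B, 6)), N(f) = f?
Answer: -33079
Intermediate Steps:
r(B, W) = 1/(B + W) (r(B, W) = 1/(W + B) = 1/(B + W))
u(o, C) = -6 + 1/(2*o) (u(o, C) = -6 + 1/(o + o) = -6 + 1/(2*o))
d(j, k) = 0 (d(j, k) = 0*(-6 + 1/(2*k)) = 0)
-33079 - d(r(-12, 9), 84) = -33079 - 1*0 = -33079 + 0 = -33079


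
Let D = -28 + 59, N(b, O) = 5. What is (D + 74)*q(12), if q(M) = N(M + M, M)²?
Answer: 2625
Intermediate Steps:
q(M) = 25 (q(M) = 5² = 25)
D = 31
(D + 74)*q(12) = (31 + 74)*25 = 105*25 = 2625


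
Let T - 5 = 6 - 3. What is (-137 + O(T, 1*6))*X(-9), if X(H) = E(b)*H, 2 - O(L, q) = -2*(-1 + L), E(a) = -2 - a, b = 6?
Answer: -8712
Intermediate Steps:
T = 8 (T = 5 + (6 - 3) = 5 + 3 = 8)
O(L, q) = 2*L (O(L, q) = 2 - (-2)*(-1 + L) = 2 - (2 - 2*L) = 2 + (-2 + 2*L) = 2*L)
X(H) = -8*H (X(H) = (-2 - 1*6)*H = (-2 - 6)*H = -8*H)
(-137 + O(T, 1*6))*X(-9) = (-137 + 2*8)*(-8*(-9)) = (-137 + 16)*72 = -121*72 = -8712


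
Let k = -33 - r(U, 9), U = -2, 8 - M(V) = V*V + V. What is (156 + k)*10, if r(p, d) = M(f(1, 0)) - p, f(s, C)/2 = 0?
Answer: 1130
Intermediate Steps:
f(s, C) = 0 (f(s, C) = 2*0 = 0)
M(V) = 8 - V - V**2 (M(V) = 8 - (V*V + V) = 8 - (V**2 + V) = 8 - (V + V**2) = 8 + (-V - V**2) = 8 - V - V**2)
r(p, d) = 8 - p (r(p, d) = (8 - 1*0 - 1*0**2) - p = (8 + 0 - 1*0) - p = (8 + 0 + 0) - p = 8 - p)
k = -43 (k = -33 - (8 - 1*(-2)) = -33 - (8 + 2) = -33 - 1*10 = -33 - 10 = -43)
(156 + k)*10 = (156 - 43)*10 = 113*10 = 1130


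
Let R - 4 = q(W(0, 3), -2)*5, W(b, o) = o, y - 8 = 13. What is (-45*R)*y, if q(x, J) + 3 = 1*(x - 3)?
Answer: 10395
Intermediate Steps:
y = 21 (y = 8 + 13 = 21)
q(x, J) = -6 + x (q(x, J) = -3 + 1*(x - 3) = -3 + 1*(-3 + x) = -3 + (-3 + x) = -6 + x)
R = -11 (R = 4 + (-6 + 3)*5 = 4 - 3*5 = 4 - 15 = -11)
(-45*R)*y = -45*(-11)*21 = 495*21 = 10395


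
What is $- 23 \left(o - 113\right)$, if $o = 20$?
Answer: $2139$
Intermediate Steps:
$- 23 \left(o - 113\right) = - 23 \left(20 - 113\right) = \left(-23\right) \left(-93\right) = 2139$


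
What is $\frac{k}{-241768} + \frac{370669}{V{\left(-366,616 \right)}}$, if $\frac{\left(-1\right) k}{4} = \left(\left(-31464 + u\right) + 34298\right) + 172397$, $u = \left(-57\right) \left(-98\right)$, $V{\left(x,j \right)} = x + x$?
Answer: $- \frac{11135808827}{22121772} \approx -503.39$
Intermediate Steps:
$V{\left(x,j \right)} = 2 x$
$u = 5586$
$k = -723268$ ($k = - 4 \left(\left(\left(-31464 + 5586\right) + 34298\right) + 172397\right) = - 4 \left(\left(-25878 + 34298\right) + 172397\right) = - 4 \left(8420 + 172397\right) = \left(-4\right) 180817 = -723268$)
$\frac{k}{-241768} + \frac{370669}{V{\left(-366,616 \right)}} = - \frac{723268}{-241768} + \frac{370669}{2 \left(-366\right)} = \left(-723268\right) \left(- \frac{1}{241768}\right) + \frac{370669}{-732} = \frac{180817}{60442} + 370669 \left(- \frac{1}{732}\right) = \frac{180817}{60442} - \frac{370669}{732} = - \frac{11135808827}{22121772}$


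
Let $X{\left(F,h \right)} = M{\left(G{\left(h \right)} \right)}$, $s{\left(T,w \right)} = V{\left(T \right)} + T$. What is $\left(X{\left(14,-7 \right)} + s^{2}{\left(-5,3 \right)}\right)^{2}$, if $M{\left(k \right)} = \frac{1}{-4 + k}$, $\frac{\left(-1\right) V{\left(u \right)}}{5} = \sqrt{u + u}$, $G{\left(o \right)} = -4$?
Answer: $\frac{1643601}{64} - \frac{45025 i \sqrt{10}}{2} \approx 25681.0 - 71191.0 i$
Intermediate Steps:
$V{\left(u \right)} = - 5 \sqrt{2} \sqrt{u}$ ($V{\left(u \right)} = - 5 \sqrt{u + u} = - 5 \sqrt{2 u} = - 5 \sqrt{2} \sqrt{u}$)
$s{\left(T,w \right)} = T - 5 \sqrt{2} \sqrt{T}$ ($s{\left(T,w \right)} = - 5 \sqrt{2} \sqrt{T} + T = T - 5 \sqrt{2} \sqrt{T}$)
$X{\left(F,h \right)} = - \frac{1}{8}$ ($X{\left(F,h \right)} = \frac{1}{-4 - 4} = \frac{1}{-8} = - \frac{1}{8}$)
$\left(X{\left(14,-7 \right)} + s^{2}{\left(-5,3 \right)}\right)^{2} = \left(- \frac{1}{8} + \left(-5 - 5 \sqrt{2} \sqrt{-5}\right)^{2}\right)^{2} = \left(- \frac{1}{8} + \left(-5 - 5 \sqrt{2} i \sqrt{5}\right)^{2}\right)^{2} = \left(- \frac{1}{8} + \left(-5 - 5 i \sqrt{10}\right)^{2}\right)^{2}$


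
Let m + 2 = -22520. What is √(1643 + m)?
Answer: I*√20879 ≈ 144.5*I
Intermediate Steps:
m = -22522 (m = -2 - 22520 = -22522)
√(1643 + m) = √(1643 - 22522) = √(-20879) = I*√20879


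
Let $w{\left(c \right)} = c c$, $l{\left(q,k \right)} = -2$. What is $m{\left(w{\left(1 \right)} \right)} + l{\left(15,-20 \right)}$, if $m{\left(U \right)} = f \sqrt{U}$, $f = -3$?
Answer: $-5$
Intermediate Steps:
$w{\left(c \right)} = c^{2}$
$m{\left(U \right)} = - 3 \sqrt{U}$
$m{\left(w{\left(1 \right)} \right)} + l{\left(15,-20 \right)} = - 3 \sqrt{1^{2}} - 2 = - 3 \sqrt{1} - 2 = \left(-3\right) 1 - 2 = -3 - 2 = -5$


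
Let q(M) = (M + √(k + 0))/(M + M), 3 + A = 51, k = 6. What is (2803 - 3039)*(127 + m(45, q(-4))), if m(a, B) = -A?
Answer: -18644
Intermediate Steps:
A = 48 (A = -3 + 51 = 48)
q(M) = (M + √6)/(2*M) (q(M) = (M + √(6 + 0))/(M + M) = (M + √6)/((2*M)) = (M + √6)*(1/(2*M)) = (M + √6)/(2*M))
m(a, B) = -48 (m(a, B) = -1*48 = -48)
(2803 - 3039)*(127 + m(45, q(-4))) = (2803 - 3039)*(127 - 48) = -236*79 = -18644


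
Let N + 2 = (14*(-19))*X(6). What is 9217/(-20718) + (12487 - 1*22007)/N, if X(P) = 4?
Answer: 93705019/11042694 ≈ 8.4857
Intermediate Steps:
N = -1066 (N = -2 + (14*(-19))*4 = -2 - 266*4 = -2 - 1064 = -1066)
9217/(-20718) + (12487 - 1*22007)/N = 9217/(-20718) + (12487 - 1*22007)/(-1066) = 9217*(-1/20718) + (12487 - 22007)*(-1/1066) = -9217/20718 - 9520*(-1/1066) = -9217/20718 + 4760/533 = 93705019/11042694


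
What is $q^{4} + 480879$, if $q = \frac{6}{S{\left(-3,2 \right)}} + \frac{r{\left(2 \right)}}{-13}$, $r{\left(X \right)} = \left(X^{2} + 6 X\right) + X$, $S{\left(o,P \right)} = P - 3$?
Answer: $\frac{13819319775}{28561} \approx 4.8385 \cdot 10^{5}$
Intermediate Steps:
$S{\left(o,P \right)} = -3 + P$
$r{\left(X \right)} = X^{2} + 7 X$
$q = - \frac{96}{13}$ ($q = \frac{6}{-3 + 2} + \frac{2 \left(7 + 2\right)}{-13} = \frac{6}{-1} + 2 \cdot 9 \left(- \frac{1}{13}\right) = 6 \left(-1\right) + 18 \left(- \frac{1}{13}\right) = -6 - \frac{18}{13} = - \frac{96}{13} \approx -7.3846$)
$q^{4} + 480879 = \left(- \frac{96}{13}\right)^{4} + 480879 = \frac{84934656}{28561} + 480879 = \frac{13819319775}{28561}$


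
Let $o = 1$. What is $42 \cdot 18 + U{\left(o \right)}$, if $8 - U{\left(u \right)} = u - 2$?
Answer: $765$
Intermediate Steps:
$U{\left(u \right)} = 10 - u$ ($U{\left(u \right)} = 8 - \left(u - 2\right) = 8 - \left(-2 + u\right) = 10 - u$)
$42 \cdot 18 + U{\left(o \right)} = 42 \cdot 18 + \left(10 - 1\right) = 756 + \left(10 - 1\right) = 756 + 9 = 765$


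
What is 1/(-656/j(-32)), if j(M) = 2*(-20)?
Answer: 5/82 ≈ 0.060976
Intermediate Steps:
j(M) = -40
1/(-656/j(-32)) = 1/(-656/(-40)) = 1/(-656*(-1/40)) = 1/(82/5) = 5/82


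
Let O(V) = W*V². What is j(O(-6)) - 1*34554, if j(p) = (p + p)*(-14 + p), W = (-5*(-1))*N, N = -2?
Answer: 234726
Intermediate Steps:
W = -10 (W = -5*(-1)*(-2) = 5*(-2) = -10)
O(V) = -10*V²
j(p) = 2*p*(-14 + p) (j(p) = (2*p)*(-14 + p) = 2*p*(-14 + p))
j(O(-6)) - 1*34554 = 2*(-10*(-6)²)*(-14 - 10*(-6)²) - 1*34554 = 2*(-10*36)*(-14 - 10*36) - 34554 = 2*(-360)*(-14 - 360) - 34554 = 2*(-360)*(-374) - 34554 = 269280 - 34554 = 234726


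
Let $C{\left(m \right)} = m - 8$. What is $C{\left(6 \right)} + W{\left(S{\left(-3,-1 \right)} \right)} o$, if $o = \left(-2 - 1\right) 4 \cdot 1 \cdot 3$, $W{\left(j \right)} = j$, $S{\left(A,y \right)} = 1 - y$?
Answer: $-74$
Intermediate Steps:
$C{\left(m \right)} = -8 + m$
$o = -36$ ($o = \left(-3\right) 4 \cdot 1 \cdot 3 = \left(-12\right) 1 \cdot 3 = \left(-12\right) 3 = -36$)
$C{\left(6 \right)} + W{\left(S{\left(-3,-1 \right)} \right)} o = \left(-8 + 6\right) + \left(1 - -1\right) \left(-36\right) = -2 + \left(1 + 1\right) \left(-36\right) = -2 + 2 \left(-36\right) = -2 - 72 = -74$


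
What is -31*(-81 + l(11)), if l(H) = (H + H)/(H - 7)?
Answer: 4681/2 ≈ 2340.5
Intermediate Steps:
l(H) = 2*H/(-7 + H) (l(H) = (2*H)/(-7 + H) = 2*H/(-7 + H))
-31*(-81 + l(11)) = -31*(-81 + 2*11/(-7 + 11)) = -31*(-81 + 2*11/4) = -31*(-81 + 2*11*(¼)) = -31*(-81 + 11/2) = -31*(-151/2) = 4681/2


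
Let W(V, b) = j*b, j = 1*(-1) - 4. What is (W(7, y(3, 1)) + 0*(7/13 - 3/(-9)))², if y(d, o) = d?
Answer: 225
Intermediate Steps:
j = -5 (j = -1 - 4 = -5)
W(V, b) = -5*b
(W(7, y(3, 1)) + 0*(7/13 - 3/(-9)))² = (-5*3 + 0*(7/13 - 3/(-9)))² = (-15 + 0*(7*(1/13) - 3*(-⅑)))² = (-15 + 0*(7/13 + ⅓))² = (-15 + 0*(34/39))² = (-15 + 0)² = (-15)² = 225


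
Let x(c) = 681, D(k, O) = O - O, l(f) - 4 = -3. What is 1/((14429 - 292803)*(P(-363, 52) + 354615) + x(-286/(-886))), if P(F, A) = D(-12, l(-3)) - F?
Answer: -1/98816645091 ≈ -1.0120e-11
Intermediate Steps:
l(f) = 1 (l(f) = 4 - 3 = 1)
D(k, O) = 0
P(F, A) = -F (P(F, A) = 0 - F = -F)
1/((14429 - 292803)*(P(-363, 52) + 354615) + x(-286/(-886))) = 1/((14429 - 292803)*(-1*(-363) + 354615) + 681) = 1/(-278374*(363 + 354615) + 681) = 1/(-278374*354978 + 681) = 1/(-98816645772 + 681) = 1/(-98816645091) = -1/98816645091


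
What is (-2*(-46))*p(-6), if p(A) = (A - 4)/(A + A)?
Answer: 230/3 ≈ 76.667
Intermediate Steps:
p(A) = (-4 + A)/(2*A) (p(A) = (-4 + A)/((2*A)) = (-4 + A)*(1/(2*A)) = (-4 + A)/(2*A))
(-2*(-46))*p(-6) = (-2*(-46))*((½)*(-4 - 6)/(-6)) = 92*((½)*(-⅙)*(-10)) = 92*(⅚) = 230/3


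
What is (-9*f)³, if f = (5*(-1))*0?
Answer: 0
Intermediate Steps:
f = 0 (f = -5*0 = 0)
(-9*f)³ = (-9*0)³ = 0³ = 0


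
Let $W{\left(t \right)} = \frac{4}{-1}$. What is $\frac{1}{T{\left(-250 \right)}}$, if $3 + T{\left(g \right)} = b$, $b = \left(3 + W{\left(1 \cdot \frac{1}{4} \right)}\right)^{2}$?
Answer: $- \frac{1}{2} \approx -0.5$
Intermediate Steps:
$W{\left(t \right)} = -4$ ($W{\left(t \right)} = 4 \left(-1\right) = -4$)
$b = 1$ ($b = \left(3 - 4\right)^{2} = \left(-1\right)^{2} = 1$)
$T{\left(g \right)} = -2$ ($T{\left(g \right)} = -3 + 1 = -2$)
$\frac{1}{T{\left(-250 \right)}} = \frac{1}{-2} = - \frac{1}{2}$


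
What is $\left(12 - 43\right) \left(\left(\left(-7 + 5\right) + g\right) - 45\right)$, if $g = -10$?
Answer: $1767$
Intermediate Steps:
$\left(12 - 43\right) \left(\left(\left(-7 + 5\right) + g\right) - 45\right) = \left(12 - 43\right) \left(\left(\left(-7 + 5\right) - 10\right) - 45\right) = - 31 \left(\left(-2 - 10\right) - 45\right) = - 31 \left(-12 - 45\right) = \left(-31\right) \left(-57\right) = 1767$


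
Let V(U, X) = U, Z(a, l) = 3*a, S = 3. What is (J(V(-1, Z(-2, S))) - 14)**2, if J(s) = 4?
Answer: 100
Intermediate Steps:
(J(V(-1, Z(-2, S))) - 14)**2 = (4 - 14)**2 = (-10)**2 = 100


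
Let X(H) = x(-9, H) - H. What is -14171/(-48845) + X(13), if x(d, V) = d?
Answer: -1060419/48845 ≈ -21.710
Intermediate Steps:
X(H) = -9 - H
-14171/(-48845) + X(13) = -14171/(-48845) + (-9 - 1*13) = -14171*(-1/48845) + (-9 - 13) = 14171/48845 - 22 = -1060419/48845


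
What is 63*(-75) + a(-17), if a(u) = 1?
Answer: -4724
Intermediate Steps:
63*(-75) + a(-17) = 63*(-75) + 1 = -4725 + 1 = -4724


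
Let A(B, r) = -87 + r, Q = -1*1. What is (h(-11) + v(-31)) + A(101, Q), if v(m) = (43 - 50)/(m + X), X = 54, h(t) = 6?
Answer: -1893/23 ≈ -82.304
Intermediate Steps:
Q = -1
v(m) = -7/(54 + m) (v(m) = (43 - 50)/(m + 54) = -7/(54 + m))
(h(-11) + v(-31)) + A(101, Q) = (6 - 7/(54 - 31)) + (-87 - 1) = (6 - 7/23) - 88 = 131/23 - 88 = -1893/23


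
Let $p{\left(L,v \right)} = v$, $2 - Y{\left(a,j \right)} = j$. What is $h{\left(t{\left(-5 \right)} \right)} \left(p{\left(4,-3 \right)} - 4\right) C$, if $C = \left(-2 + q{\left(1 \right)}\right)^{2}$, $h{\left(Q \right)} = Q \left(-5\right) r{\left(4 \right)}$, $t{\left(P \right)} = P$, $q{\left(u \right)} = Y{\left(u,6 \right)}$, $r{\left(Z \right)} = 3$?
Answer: $-18900$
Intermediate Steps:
$Y{\left(a,j \right)} = 2 - j$
$q{\left(u \right)} = -4$ ($q{\left(u \right)} = 2 - 6 = -4$)
$h{\left(Q \right)} = - 15 Q$ ($h{\left(Q \right)} = Q \left(-5\right) 3 = - 5 Q 3 = - 15 Q$)
$C = 36$ ($C = \left(-2 - 4\right)^{2} = \left(-6\right)^{2} = 36$)
$h{\left(t{\left(-5 \right)} \right)} \left(p{\left(4,-3 \right)} - 4\right) C = \left(-15\right) \left(-5\right) \left(-3 - 4\right) 36 = 75 \left(-7\right) 36 = \left(-525\right) 36 = -18900$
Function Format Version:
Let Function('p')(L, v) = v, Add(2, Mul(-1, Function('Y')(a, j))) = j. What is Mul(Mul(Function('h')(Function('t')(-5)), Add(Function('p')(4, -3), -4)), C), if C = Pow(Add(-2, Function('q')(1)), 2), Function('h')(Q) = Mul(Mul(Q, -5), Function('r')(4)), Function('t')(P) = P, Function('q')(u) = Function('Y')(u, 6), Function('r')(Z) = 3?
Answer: -18900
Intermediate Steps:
Function('Y')(a, j) = Add(2, Mul(-1, j))
Function('q')(u) = -4 (Function('q')(u) = Add(2, Mul(-1, 6)) = Add(2, -6) = -4)
Function('h')(Q) = Mul(-15, Q) (Function('h')(Q) = Mul(Mul(Q, -5), 3) = Mul(Mul(-5, Q), 3) = Mul(-15, Q))
C = 36 (C = Pow(Add(-2, -4), 2) = Pow(-6, 2) = 36)
Mul(Mul(Function('h')(Function('t')(-5)), Add(Function('p')(4, -3), -4)), C) = Mul(Mul(Mul(-15, -5), Add(-3, -4)), 36) = Mul(Mul(75, -7), 36) = Mul(-525, 36) = -18900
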